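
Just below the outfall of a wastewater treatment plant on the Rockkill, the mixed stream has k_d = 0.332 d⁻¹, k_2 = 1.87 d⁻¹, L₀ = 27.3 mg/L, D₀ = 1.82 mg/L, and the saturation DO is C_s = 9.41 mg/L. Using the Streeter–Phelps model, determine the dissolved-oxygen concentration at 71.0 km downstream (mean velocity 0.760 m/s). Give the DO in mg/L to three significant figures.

Travel time t = x/v = 71.0 km / (0.760 m/s) = 71000 m / 0.760 m/s = 93420 s = 1.081 d.
k_d L₀/(k_2−k_d) = 0.332×27.3/(1.87−0.332) = 9.064/1.538 = 5.893 mg/L.
e^(−k_d t) = e^(−0.332×1.081) = 0.6984; e^(−k_2 t) = e^(−1.87×1.081) = 0.1324.
D = 5.893 × (0.6984 − 0.1324) + 1.82 × 0.1324 = 3.335 + 0.2410 = 3.576 mg/L.
DO = C_s − D = 9.41 − 3.576 = 5.834 mg/L.

DO ≈ 5.83 mg/L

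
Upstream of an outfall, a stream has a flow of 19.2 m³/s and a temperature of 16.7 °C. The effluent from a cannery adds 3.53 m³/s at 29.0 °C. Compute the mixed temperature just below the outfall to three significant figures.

Flow-weighted mixing: C = (Q_r C_r + Q_w C_w)/(Q_r + Q_w)
= (19.2×16.7 + 3.53×29.0)/(19.2 + 3.53) = 423.0/22.73 = 18.61 °C.

18.6 °C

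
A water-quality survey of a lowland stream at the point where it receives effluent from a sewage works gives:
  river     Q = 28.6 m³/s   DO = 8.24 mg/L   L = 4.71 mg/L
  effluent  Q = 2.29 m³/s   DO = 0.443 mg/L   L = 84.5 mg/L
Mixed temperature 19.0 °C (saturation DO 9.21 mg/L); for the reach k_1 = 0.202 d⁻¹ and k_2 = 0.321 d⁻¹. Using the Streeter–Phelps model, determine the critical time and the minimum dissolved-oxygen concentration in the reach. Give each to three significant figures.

t_c ≈ 3.14 d; minimum DO ≈ 5.66 mg/L

Mixed DO = (28.6×8.24 + 2.29×0.443)/(28.6+2.29) = 236.7/30.89 = 7.662 mg/L.
Mixed L₀ = (28.6×4.71 + 2.29×84.5)/(30.89) = 328.2/30.89 = 10.63 mg/L.
Initial deficit D₀ = C_s − DO₀ = 9.21 − 7.662 = 1.548 mg/L.
t_c = (1/0.1190) ln[(0.321/0.202)(1 − 1.548×0.1190/(0.202×10.63))] = 8.403 × ln(1.453) = 3.138 d.
D_c = (0.202/0.321) × 10.63 × e^(−0.202×3.138) = 0.6293 × 10.63 × 0.5305 = 3.547 mg/L.
Minimum DO = 9.21 − 3.547 = 5.663 mg/L.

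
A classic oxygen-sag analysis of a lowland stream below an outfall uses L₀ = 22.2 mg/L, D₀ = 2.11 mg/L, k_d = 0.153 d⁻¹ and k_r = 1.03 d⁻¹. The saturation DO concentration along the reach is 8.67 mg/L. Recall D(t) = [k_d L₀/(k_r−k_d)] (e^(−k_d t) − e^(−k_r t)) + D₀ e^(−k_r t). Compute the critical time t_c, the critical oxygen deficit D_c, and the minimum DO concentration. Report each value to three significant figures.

t_c ≈ 1.28 d; D_c ≈ 2.71 mg/L; min DO ≈ 5.96 mg/L

At the critical point dD/dt = 0, so k_d L₀ e^(−k_d t) = k_r D. Substituting D(t) from the Streeter–Phelps equation and solving for t gives
t_c = ln[(k_r/k_d)(1 − D₀(k_r−k_d)/(k_d L₀))] / (k_r−k_d).
Here k_r−k_d = 0.8770 d⁻¹ and 1 − D₀(k_r−k_d)/(k_d L₀) = 1 − 2.11×0.8770/(0.153×22.2) = 0.4552, so
t_c = ln(6.732 × 0.4552) / 0.8770 = 1.120 / 0.8770 = 1.277 d.
D_c = (k_d/k_r) L₀ e^(−k_d t_c) = (0.153/1.03) × 22.2 × e^(−0.153×1.277) = 0.1485 × 22.2 × 0.8225 = 2.712 mg/L.
Minimum DO = C_s − D_c = 8.67 − 2.712 = 5.958 mg/L.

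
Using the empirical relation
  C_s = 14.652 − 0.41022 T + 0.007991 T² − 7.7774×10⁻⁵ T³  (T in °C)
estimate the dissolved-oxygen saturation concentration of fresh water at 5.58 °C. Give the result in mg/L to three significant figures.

C_s ≈ 12.6 mg/L

C_s = 14.652 − 0.41022×5.58 + 0.007991×5.58² − 7.7774×10⁻⁵×5.58³ = 12.60 mg/L.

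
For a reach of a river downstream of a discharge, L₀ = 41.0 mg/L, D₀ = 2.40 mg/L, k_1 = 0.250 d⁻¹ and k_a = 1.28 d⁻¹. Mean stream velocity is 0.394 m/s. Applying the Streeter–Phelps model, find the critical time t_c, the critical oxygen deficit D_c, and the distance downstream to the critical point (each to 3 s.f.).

t_c = [1/(k_a−k_1)] ln[(k_a/k_1)(1 − D₀(k_a−k_1)/(k_1 L₀))]
= [1/(1.28−0.250)] ln[(1.28/0.250)(1 − 2.40×1.030/(0.250×41.0))]
= (1/1.030) ln[5.120 × 0.7588] = 0.9709 × ln(3.885) = 0.9709 × 1.357 = 1.318 d.
L(t_c) = L₀ e^(−k_1 t_c) = 41.0 × 0.7193 = 29.49 mg/L, and at the critical point k_a D_c = k_1 L, so D_c = (0.250/1.28) × 29.49 = 5.760 mg/L.
x_c = v t_c = 0.394 m/s × 1.318 d × 86400 s/d = 44850 m ≈ 44.9 km.

t_c ≈ 1.32 d; D_c ≈ 5.76 mg/L; x_c ≈ 44.9 km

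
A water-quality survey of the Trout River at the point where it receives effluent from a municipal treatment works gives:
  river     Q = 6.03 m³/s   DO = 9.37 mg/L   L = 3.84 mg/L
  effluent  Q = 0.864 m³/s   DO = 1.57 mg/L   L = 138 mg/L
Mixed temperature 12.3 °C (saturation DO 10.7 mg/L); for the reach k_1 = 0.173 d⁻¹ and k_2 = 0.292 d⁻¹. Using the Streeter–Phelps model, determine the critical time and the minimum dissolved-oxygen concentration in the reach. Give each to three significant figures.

t_c ≈ 3.73 d; minimum DO ≈ 4.28 mg/L

Mixed DO = (6.03×9.37 + 0.864×1.57)/(6.03+0.864) = 57.86/6.894 = 8.392 mg/L.
Mixed L₀ = (6.03×3.84 + 0.864×138)/(6.894) = 142.4/6.894 = 20.65 mg/L.
Initial deficit D₀ = C_s − DO₀ = 10.7 − 8.392 = 2.308 mg/L.
t_c = (1/0.1190) ln[(0.292/0.173)(1 − 2.308×0.1190/(0.173×20.65))] = 8.403 × ln(1.558) = 3.727 d.
D_c = (0.173/0.292) × 20.65 × e^(−0.173×3.727) = 0.5925 × 20.65 × 0.5248 = 6.422 mg/L.
Minimum DO = 10.7 − 6.422 = 4.278 mg/L.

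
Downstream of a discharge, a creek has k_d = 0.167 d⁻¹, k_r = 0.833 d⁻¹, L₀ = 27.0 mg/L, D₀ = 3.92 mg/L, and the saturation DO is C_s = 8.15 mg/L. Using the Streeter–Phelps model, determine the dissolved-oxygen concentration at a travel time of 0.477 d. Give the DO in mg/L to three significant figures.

DO ≈ 3.81 mg/L

k_d L₀/(k_r−k_d) = 0.167×27.0/(0.833−0.167) = 4.509/0.6660 = 6.770 mg/L.
e^(−k_d t) = e^(−0.167×0.4770) = 0.9234; e^(−k_r t) = e^(−0.833×0.4770) = 0.6721.
D = 6.770 × (0.9234 − 0.6721) + 3.92 × 0.6721 = 1.702 + 2.635 = 4.336 mg/L.
DO = C_s − D = 8.15 − 4.336 = 3.814 mg/L.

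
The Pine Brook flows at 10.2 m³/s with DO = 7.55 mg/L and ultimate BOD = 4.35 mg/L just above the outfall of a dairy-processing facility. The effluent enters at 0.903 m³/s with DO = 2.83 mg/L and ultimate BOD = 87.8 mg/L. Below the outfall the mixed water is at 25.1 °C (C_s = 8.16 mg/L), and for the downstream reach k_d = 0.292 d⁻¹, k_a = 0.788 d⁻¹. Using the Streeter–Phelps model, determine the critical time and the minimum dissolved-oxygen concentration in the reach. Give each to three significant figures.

Mixed DO = (10.2×7.55 + 0.903×2.83)/(10.2+0.903) = 79.57/11.10 = 7.166 mg/L.
Mixed L₀ = (10.2×4.35 + 0.903×87.8)/(11.10) = 123.7/11.10 = 11.14 mg/L.
Initial deficit D₀ = C_s − DO₀ = 8.16 − 7.166 = 0.9939 mg/L.
t_c = (1/0.4960) ln[(0.788/0.292)(1 − 0.9939×0.4960/(0.292×11.14))] = 2.016 × ln(2.290) = 1.670 d.
D_c = (0.292/0.788) × 11.14 × e^(−0.292×1.670) = 0.3706 × 11.14 × 0.6141 = 2.534 mg/L.
Minimum DO = 8.16 − 2.534 = 5.626 mg/L.

t_c ≈ 1.67 d; minimum DO ≈ 5.63 mg/L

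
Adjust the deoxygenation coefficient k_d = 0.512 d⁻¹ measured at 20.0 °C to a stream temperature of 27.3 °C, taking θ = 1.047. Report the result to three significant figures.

k_d(T₂) = k_d(T₁) · θ^(T₂−T₁) = 0.512 × 1.047^(27.3−20.0)
= 0.512 × 1.047^7.30 = 0.512 × 1.398 = 0.7159 d⁻¹.

k_d ≈ 0.716 d⁻¹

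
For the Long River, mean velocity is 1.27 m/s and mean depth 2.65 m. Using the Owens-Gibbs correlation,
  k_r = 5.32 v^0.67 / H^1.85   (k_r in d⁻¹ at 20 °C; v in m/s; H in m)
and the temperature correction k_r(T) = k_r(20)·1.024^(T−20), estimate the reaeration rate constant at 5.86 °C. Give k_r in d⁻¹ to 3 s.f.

k_r(20) = 5.32 × 1.27^0.67 / 2.65^1.85 = 5.32 × 1.174 / 6.067 = 1.029 d⁻¹.
k_r(5.86) = 1.029 × 1.024^(5.86−20) = 1.029 × 0.7151 = 0.7359 d⁻¹.

k_r ≈ 0.736 d⁻¹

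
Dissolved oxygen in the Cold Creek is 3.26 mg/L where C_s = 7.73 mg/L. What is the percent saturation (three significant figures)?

% saturation = C/C_s × 100 = 3.26/7.73 × 100 = 42.2 %.

42.2 % saturation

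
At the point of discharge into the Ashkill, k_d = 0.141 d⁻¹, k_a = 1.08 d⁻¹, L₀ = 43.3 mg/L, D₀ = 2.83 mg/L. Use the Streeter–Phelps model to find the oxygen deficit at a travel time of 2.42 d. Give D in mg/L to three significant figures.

D ≈ 4.35 mg/L

k_d L₀/(k_a−k_d) = 0.141×43.3/(1.08−0.141) = 6.105/0.9390 = 6.502 mg/L.
e^(−k_d t) = e^(−0.141×2.420) = 0.7109; e^(−k_a t) = e^(−1.08×2.420) = 0.07327.
D = 6.502 × (0.7109 − 0.07327) + 2.83 × 0.07327 = 4.146 + 0.2074 = 4.353 mg/L.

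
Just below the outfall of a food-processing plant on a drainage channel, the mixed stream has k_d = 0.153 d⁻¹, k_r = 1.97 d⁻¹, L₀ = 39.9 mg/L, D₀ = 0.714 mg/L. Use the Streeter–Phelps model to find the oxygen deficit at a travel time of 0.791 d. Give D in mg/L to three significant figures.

k_d L₀/(k_r−k_d) = 0.153×39.9/(1.97−0.153) = 6.105/1.817 = 3.360 mg/L.
e^(−k_d t) = e^(−0.153×0.7910) = 0.8860; e^(−k_r t) = e^(−1.97×0.7910) = 0.2105.
D = 3.360 × (0.8860 − 0.2105) + 0.714 × 0.2105 = 2.270 + 0.1503 = 2.420 mg/L.

D ≈ 2.42 mg/L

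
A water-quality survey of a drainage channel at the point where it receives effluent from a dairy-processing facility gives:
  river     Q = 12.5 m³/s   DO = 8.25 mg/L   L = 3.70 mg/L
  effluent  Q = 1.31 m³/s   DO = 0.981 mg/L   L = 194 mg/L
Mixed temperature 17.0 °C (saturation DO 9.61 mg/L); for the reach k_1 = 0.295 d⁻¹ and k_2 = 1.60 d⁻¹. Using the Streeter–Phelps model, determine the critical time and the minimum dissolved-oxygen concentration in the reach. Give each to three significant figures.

t_c ≈ 0.882 d; minimum DO ≈ 6.52 mg/L

Mixed DO = (12.5×8.25 + 1.31×0.981)/(12.5+1.31) = 104.4/13.81 = 7.560 mg/L.
Mixed L₀ = (12.5×3.70 + 1.31×194)/(13.81) = 300.4/13.81 = 21.75 mg/L.
Initial deficit D₀ = C_s − DO₀ = 9.61 − 7.560 = 2.050 mg/L.
t_c = (1/1.305) ln[(1.60/0.295)(1 − 2.050×1.305/(0.295×21.75))] = 0.7663 × ln(3.163) = 0.8824 d.
D_c = (0.295/1.60) × 21.75 × e^(−0.295×0.8824) = 0.1844 × 21.75 × 0.7708 = 3.091 mg/L.
Minimum DO = 9.61 − 3.091 = 6.519 mg/L.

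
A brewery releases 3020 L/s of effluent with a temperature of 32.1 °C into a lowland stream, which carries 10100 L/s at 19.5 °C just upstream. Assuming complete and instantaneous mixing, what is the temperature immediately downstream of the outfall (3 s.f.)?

Flow-weighted mixing: C = (Q_r C_r + Q_w C_w)/(Q_r + Q_w)
= (10100×19.5 + 3020×32.1)/(10100 + 3020) = 293900/13120 = 22.40 °C.

22.4 °C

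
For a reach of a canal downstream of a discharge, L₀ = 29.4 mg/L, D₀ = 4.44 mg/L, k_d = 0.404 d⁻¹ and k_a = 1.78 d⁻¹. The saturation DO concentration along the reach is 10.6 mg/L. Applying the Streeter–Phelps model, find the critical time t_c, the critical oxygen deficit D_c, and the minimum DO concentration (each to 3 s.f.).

t_c = [1/(k_a−k_d)] ln[(k_a/k_d)(1 − D₀(k_a−k_d)/(k_d L₀))]
= [1/(1.78−0.404)] ln[(1.78/0.404)(1 − 4.44×1.376/(0.404×29.4))]
= (1/1.376) ln[4.406 × 0.4856] = 0.7267 × ln(2.140) = 0.7267 × 0.7607 = 0.5528 d.
D_c = (k_d/k_a) L₀ e^(−k_d t_c) = (0.404/1.78) × 29.4 × e^(−0.404×0.5528) = 0.2270 × 29.4 × 0.7998 = 5.337 mg/L.
Minimum DO = C_s − D_c = 10.6 − 5.337 = 5.263 mg/L.

t_c ≈ 0.553 d; D_c ≈ 5.34 mg/L; min DO ≈ 5.26 mg/L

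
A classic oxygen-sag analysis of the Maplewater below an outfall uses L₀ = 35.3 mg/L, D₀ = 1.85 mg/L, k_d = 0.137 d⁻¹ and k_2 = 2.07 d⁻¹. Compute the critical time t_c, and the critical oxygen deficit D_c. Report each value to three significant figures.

With k_2/k_d = 15.11 and 1 − D₀(k_2−k_d)/(k_d L₀) = 0.2606,
t_c = ln(15.11 × 0.2606) / (2.07 − 0.137) = ln(3.937) / 1.933 = 1.370/1.933 = 0.7089 d.
D_c = (k_d/k_2) L₀ e^(−k_d t_c) = (0.137/2.07) × 35.3 × e^(−0.137×0.7089) = 0.06618 × 35.3 × 0.9074 = 2.120 mg/L.

t_c ≈ 0.709 d; D_c ≈ 2.12 mg/L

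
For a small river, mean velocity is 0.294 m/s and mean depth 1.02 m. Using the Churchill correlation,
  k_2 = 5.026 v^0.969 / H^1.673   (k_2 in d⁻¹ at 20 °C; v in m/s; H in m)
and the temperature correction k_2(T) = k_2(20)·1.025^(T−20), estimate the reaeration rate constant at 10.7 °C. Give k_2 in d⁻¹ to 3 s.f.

k_2 ≈ 1.18 d⁻¹

k_2(20) = 5.026 × 0.294^0.969 / 1.02^1.673 = 5.026 × 0.3054 / 1.034 = 1.485 d⁻¹.
k_2(10.7) = 1.485 × 1.025^(10.7−20) = 1.485 × 0.7948 = 1.180 d⁻¹.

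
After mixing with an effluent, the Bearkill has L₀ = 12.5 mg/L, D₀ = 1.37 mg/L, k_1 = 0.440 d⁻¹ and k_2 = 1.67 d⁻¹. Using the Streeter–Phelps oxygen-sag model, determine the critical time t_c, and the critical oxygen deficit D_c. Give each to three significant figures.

t_c ≈ 0.787 d; D_c ≈ 2.33 mg/L

With k_2/k_1 = 3.795 and 1 − D₀(k_2−k_1)/(k_1 L₀) = 0.6936,
t_c = ln(3.795 × 0.6936) / (1.67 − 0.440) = ln(2.633) / 1.230 = 0.9680/1.230 = 0.7870 d.
D_c = (k_1/k_2) L₀ e^(−k_1 t_c) = (0.440/1.67) × 12.5 × e^(−0.440×0.7870) = 0.2635 × 12.5 × 0.7073 = 2.330 mg/L.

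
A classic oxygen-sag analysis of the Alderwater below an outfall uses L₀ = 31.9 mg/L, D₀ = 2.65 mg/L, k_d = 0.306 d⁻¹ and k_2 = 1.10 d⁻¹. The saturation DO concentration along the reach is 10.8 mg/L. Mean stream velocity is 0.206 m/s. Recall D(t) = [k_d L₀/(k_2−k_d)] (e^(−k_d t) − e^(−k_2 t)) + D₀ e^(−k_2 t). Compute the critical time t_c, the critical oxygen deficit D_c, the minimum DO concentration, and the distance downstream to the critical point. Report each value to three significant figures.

t_c ≈ 1.31 d; D_c ≈ 5.95 mg/L; min DO ≈ 4.85 mg/L; x_c ≈ 23.2 km

At the critical point dD/dt = 0, so k_d L₀ e^(−k_d t) = k_2 D. Substituting D(t) from the Streeter–Phelps equation and solving for t gives
t_c = ln[(k_2/k_d)(1 − D₀(k_2−k_d)/(k_d L₀))] / (k_2−k_d).
Here k_2−k_d = 0.7940 d⁻¹ and 1 − D₀(k_2−k_d)/(k_d L₀) = 1 − 2.65×0.7940/(0.306×31.9) = 0.7844, so
t_c = ln(3.595 × 0.7844) / 0.7940 = 1.037 / 0.7940 = 1.306 d.
D_c = (k_d/k_2) L₀ e^(−k_d t_c) = (0.306/1.10) × 31.9 × e^(−0.306×1.306) = 0.2782 × 31.9 × 0.6706 = 5.951 mg/L.
Minimum DO = C_s − D_c = 10.8 − 5.951 = 4.849 mg/L.
x_c = v t_c = 0.206 m/s × 1.306 d × 86400 s/d = 23240 m ≈ 23.2 km.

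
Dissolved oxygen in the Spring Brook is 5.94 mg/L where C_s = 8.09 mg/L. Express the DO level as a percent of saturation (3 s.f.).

73.4 % saturation

% saturation = C/C_s × 100 = 5.94/8.09 × 100 = 73.4 %.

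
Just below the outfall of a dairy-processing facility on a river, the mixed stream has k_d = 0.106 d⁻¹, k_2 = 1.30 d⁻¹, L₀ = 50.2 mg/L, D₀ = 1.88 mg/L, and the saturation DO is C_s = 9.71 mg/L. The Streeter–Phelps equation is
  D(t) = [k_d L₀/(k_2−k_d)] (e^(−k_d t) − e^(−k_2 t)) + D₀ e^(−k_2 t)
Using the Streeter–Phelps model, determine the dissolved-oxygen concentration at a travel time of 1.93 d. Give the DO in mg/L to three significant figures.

DO ≈ 6.29 mg/L

k_d L₀/(k_2−k_d) = 0.106×50.2/(1.30−0.106) = 5.321/1.194 = 4.457 mg/L.
e^(−k_d t) = e^(−0.106×1.930) = 0.8150; e^(−k_2 t) = e^(−1.30×1.930) = 0.08135.
D = 4.457 × (0.8150 − 0.08135) + 1.88 × 0.08135 = 3.270 + 0.1529 = 3.422 mg/L.
DO = C_s − D = 9.71 − 3.422 = 6.288 mg/L.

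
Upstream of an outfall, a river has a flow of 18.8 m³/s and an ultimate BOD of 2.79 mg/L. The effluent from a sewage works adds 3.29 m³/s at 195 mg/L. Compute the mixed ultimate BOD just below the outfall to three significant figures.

Flow-weighted mixing: C = (Q_r C_r + Q_w C_w)/(Q_r + Q_w)
= (18.8×2.79 + 3.29×195)/(18.8 + 3.29) = 694.0/22.09 = 31.42 mg/L.

31.4 mg/L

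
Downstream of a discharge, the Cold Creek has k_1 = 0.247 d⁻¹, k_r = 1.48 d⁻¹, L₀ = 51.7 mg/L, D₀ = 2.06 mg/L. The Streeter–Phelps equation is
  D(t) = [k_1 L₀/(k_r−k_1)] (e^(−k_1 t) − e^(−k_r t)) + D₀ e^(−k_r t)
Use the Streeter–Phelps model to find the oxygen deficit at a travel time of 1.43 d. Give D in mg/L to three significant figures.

k_1 L₀/(k_r−k_1) = 0.247×51.7/(1.48−0.247) = 12.77/1.233 = 10.36 mg/L.
e^(−k_1 t) = e^(−0.247×1.430) = 0.7024; e^(−k_r t) = e^(−1.48×1.430) = 0.1205.
D = 10.36 × (0.7024 − 0.1205) + 2.06 × 0.1205 = 6.027 + 0.2482 = 6.275 mg/L.

D ≈ 6.28 mg/L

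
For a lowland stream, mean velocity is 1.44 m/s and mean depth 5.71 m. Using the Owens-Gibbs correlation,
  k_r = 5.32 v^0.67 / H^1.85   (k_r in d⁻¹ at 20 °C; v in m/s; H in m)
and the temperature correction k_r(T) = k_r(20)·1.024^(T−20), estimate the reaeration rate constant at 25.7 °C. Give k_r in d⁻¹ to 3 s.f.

k_r ≈ 0.310 d⁻¹

k_r(20) = 5.32 × 1.44^0.67 / 5.71^1.85 = 5.32 × 1.277 / 25.11 = 0.2705 d⁻¹.
k_r(25.7) = 0.2705 × 1.024^(25.7−20) = 0.2705 × 1.145 = 0.3097 d⁻¹.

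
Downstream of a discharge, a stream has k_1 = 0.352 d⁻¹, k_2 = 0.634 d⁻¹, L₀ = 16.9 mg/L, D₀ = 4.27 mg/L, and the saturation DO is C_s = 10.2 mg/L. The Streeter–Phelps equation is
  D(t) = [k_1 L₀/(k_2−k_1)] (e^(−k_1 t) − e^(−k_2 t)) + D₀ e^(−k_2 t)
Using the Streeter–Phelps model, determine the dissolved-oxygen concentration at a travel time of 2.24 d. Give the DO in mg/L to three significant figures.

DO ≈ 4.68 mg/L

k_1 L₀/(k_2−k_1) = 0.352×16.9/(0.634−0.352) = 5.949/0.2820 = 21.10 mg/L.
e^(−k_1 t) = e^(−0.352×2.240) = 0.4545; e^(−k_2 t) = e^(−0.634×2.240) = 0.2417.
D = 21.10 × (0.4545 − 0.2417) + 4.27 × 0.2417 = 4.490 + 1.032 = 5.522 mg/L.
DO = C_s − D = 10.2 − 5.522 = 4.678 mg/L.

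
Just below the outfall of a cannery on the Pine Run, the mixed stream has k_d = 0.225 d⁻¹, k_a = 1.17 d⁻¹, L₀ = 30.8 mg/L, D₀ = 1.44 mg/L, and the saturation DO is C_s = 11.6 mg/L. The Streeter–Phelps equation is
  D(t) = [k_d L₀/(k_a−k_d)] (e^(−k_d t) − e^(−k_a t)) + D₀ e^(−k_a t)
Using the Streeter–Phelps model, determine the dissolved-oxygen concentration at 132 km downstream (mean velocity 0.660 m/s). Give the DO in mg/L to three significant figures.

Travel time t = x/v = 132 km / (0.660 m/s) = 132000 m / 0.660 m/s = 200000 s = 2.315 d.
k_d L₀/(k_a−k_d) = 0.225×30.8/(1.17−0.225) = 6.930/0.9450 = 7.333 mg/L.
e^(−k_d t) = e^(−0.225×2.315) = 0.5940; e^(−k_a t) = e^(−1.17×2.315) = 0.06665.
D = 7.333 × (0.5940 − 0.06665) + 1.44 × 0.06665 = 3.867 + 0.09597 = 3.963 mg/L.
DO = C_s − D = 11.6 − 3.963 = 7.637 mg/L.

DO ≈ 7.64 mg/L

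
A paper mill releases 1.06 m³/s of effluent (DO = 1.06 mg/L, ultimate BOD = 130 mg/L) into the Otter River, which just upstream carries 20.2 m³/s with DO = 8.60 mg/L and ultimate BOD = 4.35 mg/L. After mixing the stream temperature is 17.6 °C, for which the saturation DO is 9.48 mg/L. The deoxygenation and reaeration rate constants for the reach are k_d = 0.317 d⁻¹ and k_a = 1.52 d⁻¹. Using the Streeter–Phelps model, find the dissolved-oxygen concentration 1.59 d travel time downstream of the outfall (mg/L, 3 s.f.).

DO ≈ 7.93 mg/L

Mixed DO = (20.2×8.60 + 1.06×1.06)/(20.2+1.06) = 174.8/21.26 = 8.224 mg/L.
Mixed L₀ = (20.2×4.35 + 1.06×130)/(21.26) = 225.7/21.26 = 10.61 mg/L.
Initial deficit D₀ = C_s − DO₀ = 9.48 − 8.224 = 1.256 mg/L.
D(1.59) = [0.317×10.61/(1.52−0.317)](e^(−0.317×1.59) − e^(−1.52×1.59)) + 1.256 e^(−1.52×1.59)
= 2.797 × (0.6041 − 0.08921) + 1.256 × 0.08921 = 1.552 mg/L.
DO = 9.48 − 1.552 = 7.928 mg/L.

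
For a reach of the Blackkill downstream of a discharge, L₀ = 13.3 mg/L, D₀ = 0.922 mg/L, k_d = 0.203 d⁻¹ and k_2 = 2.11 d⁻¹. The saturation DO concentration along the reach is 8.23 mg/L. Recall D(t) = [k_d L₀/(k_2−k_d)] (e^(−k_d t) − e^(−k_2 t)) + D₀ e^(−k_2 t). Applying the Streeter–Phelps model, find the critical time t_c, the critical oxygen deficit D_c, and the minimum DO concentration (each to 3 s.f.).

With k_2/k_d = 10.39 and 1 − D₀(k_2−k_d)/(k_d L₀) = 0.3488,
t_c = ln(10.39 × 0.3488) / (2.11 − 0.203) = ln(3.625) / 1.907 = 1.288/1.907 = 0.6754 d.
D_c = (k_d/k_2) L₀ e^(−k_d t_c) = (0.203/2.11) × 13.3 × e^(−0.203×0.6754) = 0.09621 × 13.3 × 0.8719 = 1.116 mg/L.
Minimum DO = C_s − D_c = 8.23 − 1.116 = 7.114 mg/L.

t_c ≈ 0.675 d; D_c ≈ 1.12 mg/L; min DO ≈ 7.11 mg/L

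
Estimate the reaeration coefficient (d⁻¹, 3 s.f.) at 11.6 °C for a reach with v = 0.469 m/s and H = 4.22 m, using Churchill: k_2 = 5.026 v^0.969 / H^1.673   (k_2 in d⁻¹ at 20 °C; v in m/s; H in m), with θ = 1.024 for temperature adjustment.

k_2(20) = 5.026 × 0.469^0.969 / 4.22^1.673 = 5.026 × 0.4801 / 11.12 = 0.2170 d⁻¹.
k_2(11.6) = 0.2170 × 1.024^(11.6−20) = 0.2170 × 0.8194 = 0.1778 d⁻¹.

k_2 ≈ 0.178 d⁻¹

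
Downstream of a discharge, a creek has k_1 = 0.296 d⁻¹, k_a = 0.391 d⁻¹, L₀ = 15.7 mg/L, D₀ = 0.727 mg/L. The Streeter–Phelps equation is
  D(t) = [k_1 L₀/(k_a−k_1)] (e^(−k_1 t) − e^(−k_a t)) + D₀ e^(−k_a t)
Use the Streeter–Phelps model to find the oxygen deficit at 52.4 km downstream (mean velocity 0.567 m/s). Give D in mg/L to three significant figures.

Travel time t = x/v = 52.4 km / (0.567 m/s) = 52400 m / 0.567 m/s = 92420 s = 1.070 d.
k_1 L₀/(k_a−k_1) = 0.296×15.7/(0.391−0.296) = 4.647/0.09500 = 48.92 mg/L.
e^(−k_1 t) = e^(−0.296×1.070) = 0.7286; e^(−k_a t) = e^(−0.391×1.070) = 0.6582.
D = 48.92 × (0.7286 − 0.6582) + 0.727 × 0.6582 = 3.444 + 0.4785 = 3.922 mg/L.

D ≈ 3.92 mg/L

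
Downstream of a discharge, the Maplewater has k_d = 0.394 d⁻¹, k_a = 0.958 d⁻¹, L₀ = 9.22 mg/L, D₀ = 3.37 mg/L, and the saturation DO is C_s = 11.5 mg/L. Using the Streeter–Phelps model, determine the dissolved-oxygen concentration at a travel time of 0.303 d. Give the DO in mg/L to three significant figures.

DO ≈ 8.08 mg/L

k_d L₀/(k_a−k_d) = 0.394×9.22/(0.958−0.394) = 3.633/0.5640 = 6.441 mg/L.
e^(−k_d t) = e^(−0.394×0.3030) = 0.8875; e^(−k_a t) = e^(−0.958×0.3030) = 0.7481.
D = 6.441 × (0.8875 − 0.7481) + 3.37 × 0.7481 = 0.8979 + 2.521 = 3.419 mg/L.
DO = C_s − D = 11.5 − 3.419 = 8.081 mg/L.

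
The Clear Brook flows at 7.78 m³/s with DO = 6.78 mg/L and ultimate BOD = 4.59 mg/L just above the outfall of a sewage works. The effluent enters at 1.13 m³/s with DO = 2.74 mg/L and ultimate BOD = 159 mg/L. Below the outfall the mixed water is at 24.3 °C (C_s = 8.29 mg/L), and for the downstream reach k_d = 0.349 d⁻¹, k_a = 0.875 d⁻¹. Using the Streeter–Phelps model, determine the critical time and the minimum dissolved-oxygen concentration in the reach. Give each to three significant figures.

Mixed DO = (7.78×6.78 + 1.13×2.74)/(7.78+1.13) = 55.84/8.910 = 6.268 mg/L.
Mixed L₀ = (7.78×4.59 + 1.13×159)/(8.910) = 215.4/8.910 = 24.17 mg/L.
Initial deficit D₀ = C_s − DO₀ = 8.29 − 6.268 = 2.022 mg/L.
t_c = (1/0.5260) ln[(0.875/0.349)(1 − 2.022×0.5260/(0.349×24.17))] = 1.901 × ln(2.191) = 1.491 d.
D_c = (0.349/0.875) × 24.17 × e^(−0.349×1.491) = 0.3989 × 24.17 × 0.5943 = 5.730 mg/L.
Minimum DO = 8.29 − 5.730 = 2.560 mg/L.

t_c ≈ 1.49 d; minimum DO ≈ 2.56 mg/L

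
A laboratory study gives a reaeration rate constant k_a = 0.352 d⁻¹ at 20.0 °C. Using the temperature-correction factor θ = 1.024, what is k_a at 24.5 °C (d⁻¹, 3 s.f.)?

k_a(T₂) = k_a(T₁) · θ^(T₂−T₁) = 0.352 × 1.024^(24.5−20.0)
= 0.352 × 1.024^4.50 = 0.352 × 1.113 = 0.3916 d⁻¹.

k_a ≈ 0.392 d⁻¹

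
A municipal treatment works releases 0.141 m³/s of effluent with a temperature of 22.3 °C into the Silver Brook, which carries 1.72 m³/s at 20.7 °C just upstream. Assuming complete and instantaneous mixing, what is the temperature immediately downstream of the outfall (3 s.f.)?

Flow-weighted mixing: C = (Q_r C_r + Q_w C_w)/(Q_r + Q_w)
= (1.72×20.7 + 0.141×22.3)/(1.72 + 0.141) = 38.75/1.861 = 20.82 °C.

20.8 °C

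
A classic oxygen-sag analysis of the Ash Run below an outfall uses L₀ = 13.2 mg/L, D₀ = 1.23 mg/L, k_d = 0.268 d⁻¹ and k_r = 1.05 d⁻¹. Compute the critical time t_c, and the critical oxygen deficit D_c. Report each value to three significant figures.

t_c ≈ 1.34 d; D_c ≈ 2.35 mg/L

At the critical point dD/dt = 0, so k_d L₀ e^(−k_d t) = k_r D. Substituting D(t) from the Streeter–Phelps equation and solving for t gives
t_c = ln[(k_r/k_d)(1 − D₀(k_r−k_d)/(k_d L₀))] / (k_r−k_d).
Here k_r−k_d = 0.7820 d⁻¹ and 1 − D₀(k_r−k_d)/(k_d L₀) = 1 − 1.23×0.7820/(0.268×13.2) = 0.7281, so
t_c = ln(3.918 × 0.7281) / 0.7820 = 1.048 / 0.7820 = 1.340 d.
D_c = (k_d/k_r) L₀ e^(−k_d t_c) = (0.268/1.05) × 13.2 × e^(−0.268×1.340) = 0.2552 × 13.2 × 0.6982 = 2.352 mg/L.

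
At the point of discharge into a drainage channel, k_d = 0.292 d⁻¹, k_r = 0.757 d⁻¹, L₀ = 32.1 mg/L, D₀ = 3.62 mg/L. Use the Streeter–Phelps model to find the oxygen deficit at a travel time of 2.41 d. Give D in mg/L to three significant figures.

D ≈ 7.30 mg/L

k_d L₀/(k_r−k_d) = 0.292×32.1/(0.757−0.292) = 9.373/0.4650 = 20.16 mg/L.
e^(−k_d t) = e^(−0.292×2.410) = 0.4947; e^(−k_r t) = e^(−0.757×2.410) = 0.1613.
D = 20.16 × (0.4947 − 0.1613) + 3.62 × 0.1613 = 6.721 + 0.5840 = 7.305 mg/L.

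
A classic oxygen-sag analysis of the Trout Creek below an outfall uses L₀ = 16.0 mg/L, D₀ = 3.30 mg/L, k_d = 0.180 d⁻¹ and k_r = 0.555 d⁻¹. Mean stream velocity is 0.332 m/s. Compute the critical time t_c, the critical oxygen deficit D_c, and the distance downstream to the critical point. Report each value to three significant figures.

t_c = [1/(k_r−k_d)] ln[(k_r/k_d)(1 − D₀(k_r−k_d)/(k_d L₀))]
= [1/(0.555−0.180)] ln[(0.555/0.180)(1 − 3.30×0.3750/(0.180×16.0))]
= (1/0.3750) ln[3.083 × 0.5703] = 2.667 × ln(1.758) = 2.667 × 0.5644 = 1.505 d.
D_c = (k_d/k_r) L₀ e^(−k_d t_c) = (0.180/0.555) × 16.0 × e^(−0.180×1.505) = 0.3243 × 16.0 × 0.7627 = 3.958 mg/L.
x_c = v t_c = 0.332 m/s × 1.505 d × 86400 s/d = 43180 m ≈ 43.2 km.

t_c ≈ 1.51 d; D_c ≈ 3.96 mg/L; x_c ≈ 43.2 km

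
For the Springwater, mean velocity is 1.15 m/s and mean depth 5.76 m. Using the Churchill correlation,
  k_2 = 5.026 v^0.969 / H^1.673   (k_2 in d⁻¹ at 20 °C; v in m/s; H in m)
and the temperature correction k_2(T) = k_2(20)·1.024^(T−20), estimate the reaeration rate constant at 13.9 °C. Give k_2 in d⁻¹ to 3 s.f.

k_2 ≈ 0.266 d⁻¹

k_2(20) = 5.026 × 1.15^0.969 / 5.76^1.673 = 5.026 × 1.145 / 18.71 = 0.3075 d⁻¹.
k_2(13.9) = 0.3075 × 1.024^(13.9−20) = 0.3075 × 0.8653 = 0.2661 d⁻¹.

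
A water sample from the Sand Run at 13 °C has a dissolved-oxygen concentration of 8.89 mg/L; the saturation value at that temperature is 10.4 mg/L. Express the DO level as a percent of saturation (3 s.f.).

% saturation = C/C_s × 100 = 8.89/10.4 × 100 = 85.5 %.

85.5 % saturation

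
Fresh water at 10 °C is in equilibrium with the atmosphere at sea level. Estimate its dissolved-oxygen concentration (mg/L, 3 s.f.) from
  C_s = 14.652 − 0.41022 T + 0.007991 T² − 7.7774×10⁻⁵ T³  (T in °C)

C_s = 14.652 − 0.41022×10 + 0.007991×10² − 7.7774×10⁻⁵×10³ = 11.27 mg/L.

C_s ≈ 11.3 mg/L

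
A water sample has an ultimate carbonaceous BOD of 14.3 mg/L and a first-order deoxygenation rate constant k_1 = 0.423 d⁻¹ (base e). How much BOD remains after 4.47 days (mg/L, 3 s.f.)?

L ≈ 2.16 mg/L

L_t = L₀ e^(−k_1 t) = 14.3 × e^(−0.423×4.47) = 14.3 × 0.1509 = 2.159 mg/L.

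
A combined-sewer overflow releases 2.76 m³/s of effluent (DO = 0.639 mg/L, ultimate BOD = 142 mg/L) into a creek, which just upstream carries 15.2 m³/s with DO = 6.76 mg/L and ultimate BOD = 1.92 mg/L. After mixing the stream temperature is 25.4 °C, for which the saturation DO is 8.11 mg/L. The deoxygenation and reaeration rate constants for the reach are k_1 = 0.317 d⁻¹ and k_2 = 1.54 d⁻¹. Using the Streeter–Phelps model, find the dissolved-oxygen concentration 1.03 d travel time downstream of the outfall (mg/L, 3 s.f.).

DO ≈ 4.50 mg/L

Mixed DO = (15.2×6.76 + 2.76×0.639)/(15.2+2.76) = 104.5/17.96 = 5.819 mg/L.
Mixed L₀ = (15.2×1.92 + 2.76×142)/(17.96) = 421.1/17.96 = 23.45 mg/L.
Initial deficit D₀ = C_s − DO₀ = 8.11 − 5.819 = 2.291 mg/L.
D(1.03) = [0.317×23.45/(1.54−0.317)](e^(−0.317×1.03) − e^(−1.54×1.03)) + 2.291 e^(−1.54×1.03)
= 6.077 × (0.7214 − 0.2047) + 2.291 × 0.2047 = 3.609 mg/L.
DO = 8.11 − 3.609 = 4.501 mg/L.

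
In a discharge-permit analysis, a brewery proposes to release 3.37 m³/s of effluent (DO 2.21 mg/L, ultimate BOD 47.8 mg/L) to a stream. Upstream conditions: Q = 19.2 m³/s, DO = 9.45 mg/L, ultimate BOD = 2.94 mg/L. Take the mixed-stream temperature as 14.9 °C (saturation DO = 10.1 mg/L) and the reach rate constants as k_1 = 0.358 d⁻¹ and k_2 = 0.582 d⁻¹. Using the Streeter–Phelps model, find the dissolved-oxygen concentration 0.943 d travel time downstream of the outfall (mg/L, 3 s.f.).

DO ≈ 7.01 mg/L

Mixed DO = (19.2×9.45 + 3.37×2.21)/(19.2+3.37) = 188.9/22.57 = 8.369 mg/L.
Mixed L₀ = (19.2×2.94 + 3.37×47.8)/(22.57) = 217.5/22.57 = 9.638 mg/L.
Initial deficit D₀ = C_s − DO₀ = 10.1 − 8.369 = 1.731 mg/L.
D(0.943) = [0.358×9.638/(0.582−0.358)](e^(−0.358×0.943) − e^(−0.582×0.943)) + 1.731 e^(−0.582×0.943)
= 15.40 × (0.7135 − 0.5776) + 1.731 × 0.5776 = 3.093 mg/L.
DO = 10.1 − 3.093 = 7.007 mg/L.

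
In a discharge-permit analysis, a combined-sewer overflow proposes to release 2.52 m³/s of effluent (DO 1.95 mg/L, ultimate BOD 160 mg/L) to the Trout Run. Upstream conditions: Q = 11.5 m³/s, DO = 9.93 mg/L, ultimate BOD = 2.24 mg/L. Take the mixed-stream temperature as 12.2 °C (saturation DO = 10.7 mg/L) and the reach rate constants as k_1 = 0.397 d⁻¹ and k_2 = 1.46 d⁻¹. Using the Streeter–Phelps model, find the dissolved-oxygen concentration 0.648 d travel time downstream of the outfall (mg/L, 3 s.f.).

DO ≈ 5.45 mg/L

Mixed DO = (11.5×9.93 + 2.52×1.95)/(11.5+2.52) = 119.1/14.02 = 8.496 mg/L.
Mixed L₀ = (11.5×2.24 + 2.52×160)/(14.02) = 429.0/14.02 = 30.60 mg/L.
Initial deficit D₀ = C_s − DO₀ = 10.7 − 8.496 = 2.204 mg/L.
D(0.648) = [0.397×30.60/(1.46−0.397)](e^(−0.397×0.648) − e^(−1.46×0.648)) + 2.204 e^(−1.46×0.648)
= 11.43 × (0.7732 − 0.3883) + 2.204 × 0.3883 = 5.254 mg/L.
DO = 10.7 − 5.254 = 5.446 mg/L.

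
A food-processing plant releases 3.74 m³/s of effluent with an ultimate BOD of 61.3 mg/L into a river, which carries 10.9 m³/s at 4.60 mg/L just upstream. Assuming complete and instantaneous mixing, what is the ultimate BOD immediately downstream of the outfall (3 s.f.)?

Flow-weighted mixing: C = (Q_r C_r + Q_w C_w)/(Q_r + Q_w)
= (10.9×4.60 + 3.74×61.3)/(10.9 + 3.74) = 279.4/14.64 = 19.08 mg/L.

19.1 mg/L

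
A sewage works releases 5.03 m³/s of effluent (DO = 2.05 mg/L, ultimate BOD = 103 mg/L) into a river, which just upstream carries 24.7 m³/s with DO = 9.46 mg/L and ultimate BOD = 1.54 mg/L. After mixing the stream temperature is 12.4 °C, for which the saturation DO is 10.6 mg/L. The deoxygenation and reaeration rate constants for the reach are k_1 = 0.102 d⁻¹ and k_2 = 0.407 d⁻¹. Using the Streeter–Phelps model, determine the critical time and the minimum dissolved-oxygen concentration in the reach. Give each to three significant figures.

t_c ≈ 2.96 d; minimum DO ≈ 7.13 mg/L

Mixed DO = (24.7×9.46 + 5.03×2.05)/(24.7+5.03) = 244.0/29.73 = 8.206 mg/L.
Mixed L₀ = (24.7×1.54 + 5.03×103)/(29.73) = 556.1/29.73 = 18.71 mg/L.
Initial deficit D₀ = C_s − DO₀ = 10.6 − 8.206 = 2.394 mg/L.
t_c = (1/0.3050) ln[(0.407/0.102)(1 − 2.394×0.3050/(0.102×18.71))] = 3.279 × ln(2.463) = 2.956 d.
D_c = (0.102/0.407) × 18.71 × e^(−0.102×2.956) = 0.2506 × 18.71 × 0.7397 = 3.468 mg/L.
Minimum DO = 10.6 − 3.468 = 7.132 mg/L.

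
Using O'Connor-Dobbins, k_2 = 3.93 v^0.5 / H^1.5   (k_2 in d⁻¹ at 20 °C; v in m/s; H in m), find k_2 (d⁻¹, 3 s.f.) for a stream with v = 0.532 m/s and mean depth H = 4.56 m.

k_2 = 3.93 × 0.532^0.5 / 4.56^1.5 = 3.93 × 0.7294 / 9.737 = 0.2944 d⁻¹.

k_2 ≈ 0.294 d⁻¹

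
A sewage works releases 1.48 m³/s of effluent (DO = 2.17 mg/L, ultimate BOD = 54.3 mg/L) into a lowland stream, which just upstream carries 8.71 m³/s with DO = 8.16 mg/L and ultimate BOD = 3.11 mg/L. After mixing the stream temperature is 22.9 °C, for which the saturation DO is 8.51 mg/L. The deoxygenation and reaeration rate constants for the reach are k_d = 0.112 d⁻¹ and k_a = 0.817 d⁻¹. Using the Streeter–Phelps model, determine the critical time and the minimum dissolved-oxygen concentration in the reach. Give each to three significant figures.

t_c ≈ 0.971 d; minimum DO ≈ 7.21 mg/L

Mixed DO = (8.71×8.16 + 1.48×2.17)/(8.71+1.48) = 74.29/10.19 = 7.290 mg/L.
Mixed L₀ = (8.71×3.11 + 1.48×54.3)/(10.19) = 107.5/10.19 = 10.54 mg/L.
Initial deficit D₀ = C_s − DO₀ = 8.51 − 7.290 = 1.220 mg/L.
t_c = (1/0.7050) ln[(0.817/0.112)(1 − 1.220×0.7050/(0.112×10.54))] = 1.418 × ln(1.982) = 0.9705 d.
D_c = (0.112/0.817) × 10.54 × e^(−0.112×0.9705) = 0.1371 × 10.54 × 0.8970 = 1.297 mg/L.
Minimum DO = 8.51 − 1.297 = 7.213 mg/L.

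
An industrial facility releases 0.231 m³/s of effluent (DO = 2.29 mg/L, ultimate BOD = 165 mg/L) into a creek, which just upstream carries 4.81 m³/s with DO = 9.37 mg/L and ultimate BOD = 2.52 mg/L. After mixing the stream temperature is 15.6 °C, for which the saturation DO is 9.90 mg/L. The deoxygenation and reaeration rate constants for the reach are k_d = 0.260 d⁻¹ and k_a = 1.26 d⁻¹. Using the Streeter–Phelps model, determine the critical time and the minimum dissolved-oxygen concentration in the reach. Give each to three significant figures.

Mixed DO = (4.81×9.37 + 0.231×2.29)/(4.81+0.231) = 45.60/5.041 = 9.046 mg/L.
Mixed L₀ = (4.81×2.52 + 0.231×165)/(5.041) = 50.24/5.041 = 9.966 mg/L.
Initial deficit D₀ = C_s − DO₀ = 9.90 − 9.046 = 0.8544 mg/L.
t_c = (1/1.000) ln[(1.26/0.260)(1 − 0.8544×1.000/(0.260×9.966))] = 1.000 × ln(3.248) = 1.178 d.
D_c = (0.260/1.26) × 9.966 × e^(−0.260×1.178) = 0.2063 × 9.966 × 0.7362 = 1.514 mg/L.
Minimum DO = 9.90 − 1.514 = 8.386 mg/L.

t_c ≈ 1.18 d; minimum DO ≈ 8.39 mg/L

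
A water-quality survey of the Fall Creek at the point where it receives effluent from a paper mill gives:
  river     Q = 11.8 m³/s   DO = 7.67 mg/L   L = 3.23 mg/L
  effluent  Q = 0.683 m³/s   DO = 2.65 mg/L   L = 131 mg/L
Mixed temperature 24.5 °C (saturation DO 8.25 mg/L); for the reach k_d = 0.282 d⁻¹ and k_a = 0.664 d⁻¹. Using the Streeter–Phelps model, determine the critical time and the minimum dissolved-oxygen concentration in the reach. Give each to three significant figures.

t_c ≈ 1.93 d; minimum DO ≈ 5.73 mg/L

Mixed DO = (11.8×7.67 + 0.683×2.65)/(11.8+0.683) = 92.32/12.48 = 7.395 mg/L.
Mixed L₀ = (11.8×3.23 + 0.683×131)/(12.48) = 127.6/12.48 = 10.22 mg/L.
Initial deficit D₀ = C_s − DO₀ = 8.25 − 7.395 = 0.8547 mg/L.
t_c = (1/0.3820) ln[(0.664/0.282)(1 − 0.8547×0.3820/(0.282×10.22))] = 2.618 × ln(2.088) = 1.927 d.
D_c = (0.282/0.664) × 10.22 × e^(−0.282×1.927) = 0.4247 × 10.22 × 0.5807 = 2.521 mg/L.
Minimum DO = 8.25 − 2.521 = 5.729 mg/L.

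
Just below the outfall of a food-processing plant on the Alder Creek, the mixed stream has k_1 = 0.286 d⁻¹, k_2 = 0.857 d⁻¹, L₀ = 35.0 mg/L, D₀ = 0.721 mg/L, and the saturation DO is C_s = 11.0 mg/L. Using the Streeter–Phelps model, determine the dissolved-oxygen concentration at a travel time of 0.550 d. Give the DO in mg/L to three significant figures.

DO ≈ 6.51 mg/L

k_1 L₀/(k_2−k_1) = 0.286×35.0/(0.857−0.286) = 10.01/0.5710 = 17.53 mg/L.
e^(−k_1 t) = e^(−0.286×0.5500) = 0.8544; e^(−k_2 t) = e^(−0.857×0.5500) = 0.6242.
D = 17.53 × (0.8544 − 0.6242) + 0.721 × 0.6242 = 4.037 + 0.4500 = 4.487 mg/L.
DO = C_s − D = 11.0 − 4.487 = 6.513 mg/L.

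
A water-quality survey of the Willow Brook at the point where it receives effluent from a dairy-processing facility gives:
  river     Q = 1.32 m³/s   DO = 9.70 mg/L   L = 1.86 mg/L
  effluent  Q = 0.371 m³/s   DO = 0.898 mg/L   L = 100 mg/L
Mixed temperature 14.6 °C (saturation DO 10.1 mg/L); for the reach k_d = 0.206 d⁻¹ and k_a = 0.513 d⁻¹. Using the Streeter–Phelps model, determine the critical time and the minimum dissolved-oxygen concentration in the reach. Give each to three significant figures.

Mixed DO = (1.32×9.70 + 0.371×0.898)/(1.32+0.371) = 13.14/1.691 = 7.769 mg/L.
Mixed L₀ = (1.32×1.86 + 0.371×100)/(1.691) = 39.56/1.691 = 23.39 mg/L.
Initial deficit D₀ = C_s − DO₀ = 10.1 − 7.769 = 2.331 mg/L.
t_c = (1/0.3070) ln[(0.513/0.206)(1 − 2.331×0.3070/(0.206×23.39))] = 3.257 × ln(2.120) = 2.448 d.
D_c = (0.206/0.513) × 23.39 × e^(−0.206×2.448) = 0.4016 × 23.39 × 0.6039 = 5.673 mg/L.
Minimum DO = 10.1 − 5.673 = 4.427 mg/L.

t_c ≈ 2.45 d; minimum DO ≈ 4.43 mg/L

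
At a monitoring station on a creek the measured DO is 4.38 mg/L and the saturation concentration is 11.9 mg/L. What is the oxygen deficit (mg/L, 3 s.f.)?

D = C_s − C = 11.9 − 4.38 = 7.52 mg/L.

D ≈ 7.52 mg/L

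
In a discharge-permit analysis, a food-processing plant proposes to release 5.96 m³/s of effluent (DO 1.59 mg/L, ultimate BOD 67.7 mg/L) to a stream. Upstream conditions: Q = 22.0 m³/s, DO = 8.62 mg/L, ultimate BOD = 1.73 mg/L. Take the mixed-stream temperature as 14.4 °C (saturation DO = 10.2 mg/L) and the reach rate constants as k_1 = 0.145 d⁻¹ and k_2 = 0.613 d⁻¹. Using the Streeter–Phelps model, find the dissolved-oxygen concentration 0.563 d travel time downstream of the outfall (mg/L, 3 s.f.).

DO ≈ 6.98 mg/L

Mixed DO = (22.0×8.62 + 5.96×1.59)/(22.0+5.96) = 199.1/27.96 = 7.121 mg/L.
Mixed L₀ = (22.0×1.73 + 5.96×67.7)/(27.96) = 441.6/27.96 = 15.79 mg/L.
Initial deficit D₀ = C_s − DO₀ = 10.2 − 7.121 = 3.079 mg/L.
D(0.563) = [0.145×15.79/(0.613−0.145)](e^(−0.145×0.563) − e^(−0.613×0.563)) + 3.079 e^(−0.613×0.563)
= 4.893 × (0.9216 − 0.7081) + 3.079 × 0.7081 = 3.225 mg/L.
DO = 10.2 − 3.225 = 6.975 mg/L.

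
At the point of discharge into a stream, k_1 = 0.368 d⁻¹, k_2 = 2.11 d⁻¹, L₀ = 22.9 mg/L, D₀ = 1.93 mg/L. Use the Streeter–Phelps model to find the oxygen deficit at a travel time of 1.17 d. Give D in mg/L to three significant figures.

D ≈ 2.90 mg/L

k_1 L₀/(k_2−k_1) = 0.368×22.9/(2.11−0.368) = 8.427/1.742 = 4.838 mg/L.
e^(−k_1 t) = e^(−0.368×1.170) = 0.6501; e^(−k_2 t) = e^(−2.11×1.170) = 0.08469.
D = 4.838 × (0.6501 − 0.08469) + 1.93 × 0.08469 = 2.735 + 0.1635 = 2.899 mg/L.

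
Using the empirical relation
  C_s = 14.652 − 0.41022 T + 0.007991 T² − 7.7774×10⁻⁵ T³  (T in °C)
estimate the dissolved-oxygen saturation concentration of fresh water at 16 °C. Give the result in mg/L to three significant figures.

C_s ≈ 9.82 mg/L

C_s = 14.652 − 0.41022×16 + 0.007991×16² − 7.7774×10⁻⁵×16³ = 9.816 mg/L.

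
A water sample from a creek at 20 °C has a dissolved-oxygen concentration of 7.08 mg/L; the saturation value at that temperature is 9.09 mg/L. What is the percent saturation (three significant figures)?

77.9 % saturation

% saturation = C/C_s × 100 = 7.08/9.09 × 100 = 77.9 %.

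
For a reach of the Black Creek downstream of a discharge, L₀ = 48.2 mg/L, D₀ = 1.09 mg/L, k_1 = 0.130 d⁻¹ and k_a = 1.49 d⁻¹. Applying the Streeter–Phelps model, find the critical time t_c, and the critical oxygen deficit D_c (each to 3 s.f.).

t_c = [1/(k_a−k_1)] ln[(k_a/k_1)(1 − D₀(k_a−k_1)/(k_1 L₀))]
= [1/(1.49−0.130)] ln[(1.49/0.130)(1 − 1.09×1.360/(0.130×48.2))]
= (1/1.360) ln[11.46 × 0.7634] = 0.7353 × ln(8.750) = 0.7353 × 2.169 = 1.595 d.
D_c = (k_1/k_a) L₀ e^(−k_1 t_c) = (0.130/1.49) × 48.2 × e^(−0.130×1.595) = 0.08725 × 48.2 × 0.8127 = 3.418 mg/L.

t_c ≈ 1.59 d; D_c ≈ 3.42 mg/L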